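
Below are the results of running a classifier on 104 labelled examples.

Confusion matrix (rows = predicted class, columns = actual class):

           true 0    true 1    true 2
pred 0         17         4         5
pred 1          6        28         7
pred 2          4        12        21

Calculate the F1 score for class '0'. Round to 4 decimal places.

0.6415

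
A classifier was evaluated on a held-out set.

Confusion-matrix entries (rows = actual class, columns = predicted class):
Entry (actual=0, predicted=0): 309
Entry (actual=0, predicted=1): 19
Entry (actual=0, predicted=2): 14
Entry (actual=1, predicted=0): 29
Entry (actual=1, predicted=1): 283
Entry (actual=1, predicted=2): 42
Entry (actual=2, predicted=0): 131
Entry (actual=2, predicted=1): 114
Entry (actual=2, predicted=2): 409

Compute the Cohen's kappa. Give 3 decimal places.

Observed agreement pₒ = trace/N = 1001/1350 = 0.7415
Expected agreement pₑ = Σ (rowᵢ·colᵢ)/N² = (342·469 + 354·416 + 654·465)/1350² = 0.3357
κ = (pₒ − pₑ)/(1 − pₑ) = (0.7415 − 0.3357)/(1 − 0.3357) = 0.611

0.611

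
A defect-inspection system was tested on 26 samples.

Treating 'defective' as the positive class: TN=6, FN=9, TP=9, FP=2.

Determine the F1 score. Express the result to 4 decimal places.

0.6207

Precision = TP/(TP+FP) = 9/11 = 0.8182
Recall = TP/(TP+FN) = 9/18 = 0.5000
F1 = 2·TP/(2·TP+FP+FN) = 18/29 = 0.6207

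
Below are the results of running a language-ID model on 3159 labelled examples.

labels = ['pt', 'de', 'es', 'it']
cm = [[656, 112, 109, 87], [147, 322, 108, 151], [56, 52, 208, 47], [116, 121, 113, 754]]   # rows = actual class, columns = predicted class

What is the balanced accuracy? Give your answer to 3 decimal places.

Balanced accuracy = mean of per-class recall.
  pt: recall = 656/964 = 0.6805
  de: recall = 322/728 = 0.4423
  es: recall = 208/363 = 0.5730
  it: recall = 754/1104 = 0.6830
Mean = (0.6805 + 0.4423 + 0.5730 + 0.6830) / 4 = 0.595

0.595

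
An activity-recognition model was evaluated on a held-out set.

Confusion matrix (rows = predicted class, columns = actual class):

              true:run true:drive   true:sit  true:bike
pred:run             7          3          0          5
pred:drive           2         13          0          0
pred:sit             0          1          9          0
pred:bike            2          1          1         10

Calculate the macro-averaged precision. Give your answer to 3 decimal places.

0.737

Per-class precision (TP/(TP+FP)):
  run: TP=7, FP=3+0+5=8 → 7/15 = 0.4667
  drive: TP=13, FP=2+0+0=2 → 13/15 = 0.8667
  sit: TP=9, FP=0+1+0=1 → 9/10 = 0.9000
  bike: TP=10, FP=2+1+1=4 → 10/14 = 0.7143
Macro-precision = mean = (0.4667 + 0.8667 + 0.9000 + 0.7143) / 4 = 0.737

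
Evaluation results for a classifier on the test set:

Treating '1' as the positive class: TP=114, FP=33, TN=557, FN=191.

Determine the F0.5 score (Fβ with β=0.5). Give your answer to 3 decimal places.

Fβ = (1+β²)·TP / ((1+β²)·TP + β²·FN + FP), with β²=1/4
= 1.25·114 / (1.25·114 + 0.25·191 + 33) = 0.638

0.638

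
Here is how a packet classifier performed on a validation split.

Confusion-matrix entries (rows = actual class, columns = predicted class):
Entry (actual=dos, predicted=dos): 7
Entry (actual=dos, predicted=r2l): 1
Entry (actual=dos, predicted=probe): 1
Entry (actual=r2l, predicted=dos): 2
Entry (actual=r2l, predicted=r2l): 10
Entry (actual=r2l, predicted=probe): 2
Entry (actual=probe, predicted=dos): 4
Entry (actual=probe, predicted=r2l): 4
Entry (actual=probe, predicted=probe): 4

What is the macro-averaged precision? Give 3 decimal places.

Per-class precision (TP/(TP+FP)):
  dos: TP=7, FP=2+4=6 → 7/13 = 0.5385
  r2l: TP=10, FP=1+4=5 → 10/15 = 0.6667
  probe: TP=4, FP=1+2=3 → 4/7 = 0.5714
Macro-precision = mean = (0.5385 + 0.6667 + 0.5714) / 3 = 0.592

0.592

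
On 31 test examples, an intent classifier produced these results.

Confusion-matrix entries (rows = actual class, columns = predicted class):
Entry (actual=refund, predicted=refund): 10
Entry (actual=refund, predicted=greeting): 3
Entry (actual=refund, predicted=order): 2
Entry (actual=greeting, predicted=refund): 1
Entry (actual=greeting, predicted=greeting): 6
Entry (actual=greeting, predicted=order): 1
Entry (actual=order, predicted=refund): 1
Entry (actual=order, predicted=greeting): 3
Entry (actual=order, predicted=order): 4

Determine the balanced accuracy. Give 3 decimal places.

0.639

Balanced accuracy = mean of per-class recall.
  refund: recall = 10/15 = 0.6667
  greeting: recall = 6/8 = 0.7500
  order: recall = 4/8 = 0.5000
Mean = (0.6667 + 0.7500 + 0.5000) / 3 = 0.639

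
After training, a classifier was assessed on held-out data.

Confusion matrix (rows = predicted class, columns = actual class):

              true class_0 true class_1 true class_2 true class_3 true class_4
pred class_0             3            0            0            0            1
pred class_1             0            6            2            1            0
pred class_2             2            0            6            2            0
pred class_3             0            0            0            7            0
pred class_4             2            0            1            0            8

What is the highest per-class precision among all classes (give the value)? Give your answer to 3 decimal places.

Per-class precision (TP/(TP+FP)):
  class_0: TP=3, FP=0+0+0+1=1 → 3/4 = 0.7500
  class_1: TP=6, FP=0+2+1+0=3 → 6/9 = 0.6667
  class_2: TP=6, FP=2+0+2+0=4 → 6/10 = 0.6000
  class_3: TP=7, FP=0+0+0+0=0 → 7/7 = 1.0000
  class_4: TP=8, FP=2+0+1+0=3 → 8/11 = 0.7273
Highest is class 'class_3' with precision = 1.000.

1.000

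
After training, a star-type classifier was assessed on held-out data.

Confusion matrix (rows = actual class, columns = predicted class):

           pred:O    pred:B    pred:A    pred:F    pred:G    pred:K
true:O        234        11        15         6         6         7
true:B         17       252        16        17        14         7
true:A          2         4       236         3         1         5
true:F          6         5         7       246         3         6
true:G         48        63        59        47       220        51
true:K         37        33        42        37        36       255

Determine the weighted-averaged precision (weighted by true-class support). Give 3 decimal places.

0.721

Per-class precision (TP/(TP+FP)):
  O: TP=234, FP=17+2+6+48+37=110 → 234/344 = 0.6802
  B: TP=252, FP=11+4+5+63+33=116 → 252/368 = 0.6848
  A: TP=236, FP=15+16+7+59+42=139 → 236/375 = 0.6293
  F: TP=246, FP=6+17+3+47+37=110 → 246/356 = 0.6910
  G: TP=220, FP=6+14+1+3+36=60 → 220/280 = 0.7857
  K: TP=255, FP=7+7+5+6+51=76 → 255/331 = 0.7704
Weighted-precision = Σ (supportᵢ/N)·precisionᵢ with N=2054: (279/2054)·0.6802 + (323/2054)·0.6848 + (251/2054)·0.6293 + (273/2054)·0.6910 + (488/2054)·0.7857 + (440/2054)·0.7704 = 0.721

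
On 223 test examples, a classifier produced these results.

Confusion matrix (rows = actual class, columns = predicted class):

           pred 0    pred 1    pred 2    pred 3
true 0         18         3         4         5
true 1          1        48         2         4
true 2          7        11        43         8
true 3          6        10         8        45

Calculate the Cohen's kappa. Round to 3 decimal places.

Observed agreement pₒ = trace/N = 154/223 = 0.6906
Expected agreement pₑ = Σ (rowᵢ·colᵢ)/N² = (30·32 + 55·72 + 69·57 + 69·62)/223² = 0.2641
κ = (pₒ − pₑ)/(1 − pₑ) = (0.6906 − 0.2641)/(1 − 0.2641) = 0.580

0.580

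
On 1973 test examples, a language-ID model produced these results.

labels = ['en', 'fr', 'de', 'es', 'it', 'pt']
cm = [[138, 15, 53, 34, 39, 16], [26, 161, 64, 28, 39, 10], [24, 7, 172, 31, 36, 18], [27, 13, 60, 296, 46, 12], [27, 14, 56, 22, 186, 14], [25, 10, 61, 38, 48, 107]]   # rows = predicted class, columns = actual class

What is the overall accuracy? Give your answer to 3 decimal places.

0.537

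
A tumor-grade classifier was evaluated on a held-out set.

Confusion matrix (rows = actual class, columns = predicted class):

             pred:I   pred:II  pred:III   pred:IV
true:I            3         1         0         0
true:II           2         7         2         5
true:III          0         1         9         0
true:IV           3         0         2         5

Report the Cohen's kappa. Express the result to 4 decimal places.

Observed agreement pₒ = trace/N = 24/40 = 0.60000
Expected agreement pₑ = Σ (rowᵢ·colᵢ)/N² = (4·8 + 16·9 + 10·13 + 10·10)/40² = 0.25375
κ = (pₒ − pₑ)/(1 − pₑ) = (0.60000 − 0.25375)/(1 − 0.25375) = 0.4640

0.4640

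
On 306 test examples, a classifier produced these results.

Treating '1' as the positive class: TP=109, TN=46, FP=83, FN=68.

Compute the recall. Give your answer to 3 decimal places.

0.616

Recall = TP/(TP+FN) = 109/(109+68) = 109/177 = 0.616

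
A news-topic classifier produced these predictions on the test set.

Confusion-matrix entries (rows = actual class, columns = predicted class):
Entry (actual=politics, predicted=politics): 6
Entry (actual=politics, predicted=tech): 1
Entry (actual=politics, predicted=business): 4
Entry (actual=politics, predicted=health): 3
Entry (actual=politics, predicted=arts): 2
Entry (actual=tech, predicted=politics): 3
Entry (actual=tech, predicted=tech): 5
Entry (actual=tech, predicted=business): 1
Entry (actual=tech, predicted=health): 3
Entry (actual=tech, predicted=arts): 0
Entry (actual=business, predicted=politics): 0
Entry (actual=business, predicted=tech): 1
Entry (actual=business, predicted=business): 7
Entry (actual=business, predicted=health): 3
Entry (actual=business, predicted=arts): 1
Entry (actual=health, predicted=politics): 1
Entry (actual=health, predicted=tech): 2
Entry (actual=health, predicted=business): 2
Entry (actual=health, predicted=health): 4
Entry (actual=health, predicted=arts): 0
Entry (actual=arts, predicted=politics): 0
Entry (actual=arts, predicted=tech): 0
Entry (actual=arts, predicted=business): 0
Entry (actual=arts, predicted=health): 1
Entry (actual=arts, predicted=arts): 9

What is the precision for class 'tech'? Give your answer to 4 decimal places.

0.5556

precision = TP/(TP+FP).
tech: TP=5, FP=1+1+2+0=4 → 5/9 = 0.55556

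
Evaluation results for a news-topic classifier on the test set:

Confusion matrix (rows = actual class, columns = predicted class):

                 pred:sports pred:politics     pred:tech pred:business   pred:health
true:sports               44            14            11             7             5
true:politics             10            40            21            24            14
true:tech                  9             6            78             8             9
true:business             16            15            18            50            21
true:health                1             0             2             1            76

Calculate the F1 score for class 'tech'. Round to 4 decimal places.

Take TP from the diagonal, FP from the rest of the 'tech' prediction marginal, FN from the rest of the 'tech' actual marginal.
F1 score = 2·TP/(2·TP+FP+FN).
tech: TP=78, FP=11+21+18+2=52, FN=9+6+8+9=32 → 156/240 = 0.65000

0.6500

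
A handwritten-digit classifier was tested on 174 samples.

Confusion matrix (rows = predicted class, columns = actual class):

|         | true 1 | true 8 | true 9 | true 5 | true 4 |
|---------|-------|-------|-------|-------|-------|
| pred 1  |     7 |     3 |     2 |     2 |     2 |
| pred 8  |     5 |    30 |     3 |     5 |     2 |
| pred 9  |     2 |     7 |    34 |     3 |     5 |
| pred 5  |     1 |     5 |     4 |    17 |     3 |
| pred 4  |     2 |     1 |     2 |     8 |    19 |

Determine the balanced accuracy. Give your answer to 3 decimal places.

Balanced accuracy = mean of per-class recall.
  1: recall = 7/17 = 0.4118
  8: recall = 30/46 = 0.6522
  9: recall = 34/45 = 0.7556
  5: recall = 17/35 = 0.4857
  4: recall = 19/31 = 0.6129
Mean = (0.4118 + 0.6522 + 0.7556 + 0.4857 + 0.6129) / 5 = 0.584

0.584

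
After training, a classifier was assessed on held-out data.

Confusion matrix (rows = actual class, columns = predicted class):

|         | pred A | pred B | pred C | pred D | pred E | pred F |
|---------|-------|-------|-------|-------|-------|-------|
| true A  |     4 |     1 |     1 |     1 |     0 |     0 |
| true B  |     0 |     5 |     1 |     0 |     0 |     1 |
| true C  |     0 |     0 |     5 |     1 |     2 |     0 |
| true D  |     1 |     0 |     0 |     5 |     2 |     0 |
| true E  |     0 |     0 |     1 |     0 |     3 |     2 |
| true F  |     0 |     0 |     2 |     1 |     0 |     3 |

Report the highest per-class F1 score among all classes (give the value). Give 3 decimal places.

0.769

Per-class F1 score (2·TP/(2·TP+FP+FN)):
  A: TP=4, FP=0+0+1+0+0=1, FN=1+1+1+0+0=3 → 8/12 = 0.6667
  B: TP=5, FP=1+0+0+0+0=1, FN=0+1+0+0+1=2 → 10/13 = 0.7692
  C: TP=5, FP=1+1+0+1+2=5, FN=0+0+1+2+0=3 → 10/18 = 0.5556
  D: TP=5, FP=1+0+1+0+1=3, FN=1+0+0+2+0=3 → 10/16 = 0.6250
  E: TP=3, FP=0+0+2+2+0=4, FN=0+0+1+0+2=3 → 6/13 = 0.4615
  F: TP=3, FP=0+1+0+0+2=3, FN=0+0+2+1+0=3 → 6/12 = 0.5000
Highest is class 'B' with F1 score = 0.769.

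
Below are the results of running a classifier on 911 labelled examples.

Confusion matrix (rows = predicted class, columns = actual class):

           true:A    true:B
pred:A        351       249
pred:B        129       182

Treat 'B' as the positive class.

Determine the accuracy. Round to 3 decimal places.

Accuracy = (TP+TN)/N = (182+351)/911 = 0.585

0.585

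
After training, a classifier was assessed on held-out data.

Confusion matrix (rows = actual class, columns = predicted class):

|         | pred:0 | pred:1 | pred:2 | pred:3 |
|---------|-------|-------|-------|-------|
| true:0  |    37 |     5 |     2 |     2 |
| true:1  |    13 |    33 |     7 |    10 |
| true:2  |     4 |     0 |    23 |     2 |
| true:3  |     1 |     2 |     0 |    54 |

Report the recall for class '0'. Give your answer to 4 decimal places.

Take TP from the diagonal, FP from the rest of the '0' prediction marginal, FN from the rest of the '0' actual marginal.
recall = TP/(TP+FN).
0: TP=37, FN=5+2+2=9 → 37/46 = 0.80435

0.8043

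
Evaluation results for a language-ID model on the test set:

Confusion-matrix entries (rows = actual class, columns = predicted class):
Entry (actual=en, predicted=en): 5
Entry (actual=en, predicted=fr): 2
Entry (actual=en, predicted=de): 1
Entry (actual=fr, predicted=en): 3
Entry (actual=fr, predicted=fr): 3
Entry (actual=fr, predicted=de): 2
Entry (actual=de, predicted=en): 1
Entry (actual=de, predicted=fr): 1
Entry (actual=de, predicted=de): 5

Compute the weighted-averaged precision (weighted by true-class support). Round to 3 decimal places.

0.557

Per-class precision (TP/(TP+FP)):
  en: TP=5, FP=3+1=4 → 5/9 = 0.5556
  fr: TP=3, FP=2+1=3 → 3/6 = 0.5000
  de: TP=5, FP=1+2=3 → 5/8 = 0.6250
Weighted-precision = Σ (supportᵢ/N)·precisionᵢ with N=23: (8/23)·0.5556 + (8/23)·0.5000 + (7/23)·0.6250 = 0.557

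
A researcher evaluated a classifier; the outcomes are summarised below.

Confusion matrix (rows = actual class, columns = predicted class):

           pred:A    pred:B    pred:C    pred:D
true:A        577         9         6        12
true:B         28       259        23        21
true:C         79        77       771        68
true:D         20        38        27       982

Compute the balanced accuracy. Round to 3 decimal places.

Balanced accuracy = mean of per-class recall.
  A: recall = 577/604 = 0.9553
  B: recall = 259/331 = 0.7825
  C: recall = 771/995 = 0.7749
  D: recall = 982/1067 = 0.9203
Mean = (0.9553 + 0.7825 + 0.7749 + 0.9203) / 4 = 0.858

0.858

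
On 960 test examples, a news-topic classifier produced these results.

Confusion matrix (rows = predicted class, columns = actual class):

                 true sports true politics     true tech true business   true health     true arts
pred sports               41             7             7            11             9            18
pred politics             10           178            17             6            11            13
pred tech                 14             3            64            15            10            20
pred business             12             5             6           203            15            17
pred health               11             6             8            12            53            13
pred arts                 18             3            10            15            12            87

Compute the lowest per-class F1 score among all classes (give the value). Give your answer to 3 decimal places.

0.412

Per-class F1 score (2·TP/(2·TP+FP+FN)):
  sports: TP=41, FP=7+7+11+9+18=52, FN=10+14+12+11+18=65 → 82/199 = 0.4121
  politics: TP=178, FP=10+17+6+11+13=57, FN=7+3+5+6+3=24 → 356/437 = 0.8146
  tech: TP=64, FP=14+3+15+10+20=62, FN=7+17+6+8+10=48 → 128/238 = 0.5378
  business: TP=203, FP=12+5+6+15+17=55, FN=11+6+15+12+15=59 → 406/520 = 0.7808
  health: TP=53, FP=11+6+8+12+13=50, FN=9+11+10+15+12=57 → 106/213 = 0.4977
  arts: TP=87, FP=18+3+10+15+12=58, FN=18+13+20+17+13=81 → 174/313 = 0.5559
Lowest is class 'sports' with F1 score = 0.412.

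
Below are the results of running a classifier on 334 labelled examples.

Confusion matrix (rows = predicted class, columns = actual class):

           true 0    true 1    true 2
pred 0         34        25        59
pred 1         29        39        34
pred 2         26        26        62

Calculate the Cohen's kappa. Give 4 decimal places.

Observed agreement pₒ = trace/N = 135/334 = 0.40419
Expected agreement pₑ = Σ (rowᵢ·colᵢ)/N² = (89·118 + 90·102 + 155·114)/334² = 0.33483
κ = (pₒ − pₑ)/(1 − pₑ) = (0.40419 − 0.33483)/(1 − 0.33483) = 0.1043

0.1043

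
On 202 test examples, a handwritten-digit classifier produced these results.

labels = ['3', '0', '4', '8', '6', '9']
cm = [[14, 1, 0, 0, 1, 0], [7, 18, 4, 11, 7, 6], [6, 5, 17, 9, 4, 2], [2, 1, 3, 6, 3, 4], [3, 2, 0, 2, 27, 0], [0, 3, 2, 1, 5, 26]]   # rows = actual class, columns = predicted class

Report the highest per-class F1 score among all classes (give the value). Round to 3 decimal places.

0.693

Per-class F1 score (2·TP/(2·TP+FP+FN)):
  3: TP=14, FP=7+6+2+3+0=18, FN=1+0+0+1+0=2 → 28/48 = 0.5833
  0: TP=18, FP=1+5+1+2+3=12, FN=7+4+11+7+6=35 → 36/83 = 0.4337
  4: TP=17, FP=0+4+3+0+2=9, FN=6+5+9+4+2=26 → 34/69 = 0.4928
  8: TP=6, FP=0+11+9+2+1=23, FN=2+1+3+3+4=13 → 12/48 = 0.2500
  6: TP=27, FP=1+7+4+3+5=20, FN=3+2+0+2+0=7 → 54/81 = 0.6667
  9: TP=26, FP=0+6+2+4+0=12, FN=0+3+2+1+5=11 → 52/75 = 0.6933
Highest is class '9' with F1 score = 0.693.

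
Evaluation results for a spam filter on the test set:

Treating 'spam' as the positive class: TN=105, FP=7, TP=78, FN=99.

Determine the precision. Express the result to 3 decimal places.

Precision = TP/(TP+FP) = 78/(78+7) = 78/85 = 0.918

0.918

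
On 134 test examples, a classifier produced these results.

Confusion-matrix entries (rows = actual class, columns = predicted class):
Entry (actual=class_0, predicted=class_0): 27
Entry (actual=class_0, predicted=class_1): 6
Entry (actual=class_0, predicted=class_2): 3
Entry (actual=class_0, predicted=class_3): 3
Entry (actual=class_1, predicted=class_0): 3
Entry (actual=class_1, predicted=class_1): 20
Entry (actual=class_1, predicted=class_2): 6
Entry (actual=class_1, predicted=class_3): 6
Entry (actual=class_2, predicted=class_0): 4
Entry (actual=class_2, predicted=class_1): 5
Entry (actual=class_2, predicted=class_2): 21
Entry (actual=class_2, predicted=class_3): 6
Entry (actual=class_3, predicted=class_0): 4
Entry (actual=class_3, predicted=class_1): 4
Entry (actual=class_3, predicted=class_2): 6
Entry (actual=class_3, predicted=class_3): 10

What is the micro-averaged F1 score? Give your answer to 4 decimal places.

0.5821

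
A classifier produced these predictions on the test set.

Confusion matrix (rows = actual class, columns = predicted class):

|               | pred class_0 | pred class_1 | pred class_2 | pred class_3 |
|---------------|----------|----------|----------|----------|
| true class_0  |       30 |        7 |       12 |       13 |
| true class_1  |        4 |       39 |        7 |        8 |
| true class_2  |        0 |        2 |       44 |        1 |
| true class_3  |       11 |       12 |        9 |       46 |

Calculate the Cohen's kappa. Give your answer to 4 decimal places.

0.5325

Observed agreement pₒ = trace/N = 159/245 = 0.64898
Expected agreement pₑ = Σ (rowᵢ·colᵢ)/N² = (62·45 + 58·60 + 47·72 + 78·68)/245² = 0.24920
κ = (pₒ − pₑ)/(1 − pₑ) = (0.64898 − 0.24920)/(1 − 0.24920) = 0.5325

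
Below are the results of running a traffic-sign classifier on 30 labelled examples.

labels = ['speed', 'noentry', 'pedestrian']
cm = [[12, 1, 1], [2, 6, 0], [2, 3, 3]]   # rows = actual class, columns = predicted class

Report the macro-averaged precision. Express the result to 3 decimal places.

0.700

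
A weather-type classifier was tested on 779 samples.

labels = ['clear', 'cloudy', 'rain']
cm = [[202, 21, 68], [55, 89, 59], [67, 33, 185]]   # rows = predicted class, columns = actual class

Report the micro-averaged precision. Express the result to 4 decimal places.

0.6110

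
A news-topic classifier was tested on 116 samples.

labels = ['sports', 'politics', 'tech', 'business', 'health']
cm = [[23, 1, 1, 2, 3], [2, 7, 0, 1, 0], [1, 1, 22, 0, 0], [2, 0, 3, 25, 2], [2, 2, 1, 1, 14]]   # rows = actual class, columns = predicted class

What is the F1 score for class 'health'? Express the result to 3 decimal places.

0.718

Treat 'health' as positive and all other classes as negative.
F1 score = 2·TP/(2·TP+FP+FN).
health: TP=14, FP=3+0+0+2=5, FN=2+2+1+1=6 → 28/39 = 0.7179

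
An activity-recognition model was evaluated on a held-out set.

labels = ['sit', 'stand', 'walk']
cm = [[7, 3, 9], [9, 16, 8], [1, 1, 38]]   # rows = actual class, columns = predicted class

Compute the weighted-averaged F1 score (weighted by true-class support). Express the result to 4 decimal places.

0.6447

Per-class F1 score (2·TP/(2·TP+FP+FN)):
  sit: TP=7, FP=9+1=10, FN=3+9=12 → 14/36 = 0.38889
  stand: TP=16, FP=3+1=4, FN=9+8=17 → 32/53 = 0.60377
  walk: TP=38, FP=9+8=17, FN=1+1=2 → 76/95 = 0.80000
Weighted-F1 score = Σ (supportᵢ/N)·F1 scoreᵢ with N=92: (19/92)·0.38889 + (33/92)·0.60377 + (40/92)·0.80000 = 0.6447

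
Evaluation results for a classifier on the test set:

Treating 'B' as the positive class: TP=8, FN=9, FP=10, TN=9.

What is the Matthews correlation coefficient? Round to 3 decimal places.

-0.056

MCC = (TP·TN − FP·FN) / √((TP+FP)(TP+FN)(TN+FP)(TN+FN))
Numerator = 8·9 − 10·9 = -18
Denominator = √(18·17·19·18) = √104652 = 323.4996
MCC = -18 / 323.4996 = -0.056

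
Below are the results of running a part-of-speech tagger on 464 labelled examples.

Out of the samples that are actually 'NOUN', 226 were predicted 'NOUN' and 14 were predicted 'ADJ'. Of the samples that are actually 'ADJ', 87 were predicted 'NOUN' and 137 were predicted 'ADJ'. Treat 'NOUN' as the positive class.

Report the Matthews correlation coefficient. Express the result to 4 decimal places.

MCC = (TP·TN − FP·FN) / √((TP+FP)(TP+FN)(TN+FP)(TN+FN))
Numerator = 226·137 − 87·14 = 29744
Denominator = √(313·240·224·151) = √2540858880 = 50406.9329
MCC = 29744 / 50406.9329 = 0.5901

0.5901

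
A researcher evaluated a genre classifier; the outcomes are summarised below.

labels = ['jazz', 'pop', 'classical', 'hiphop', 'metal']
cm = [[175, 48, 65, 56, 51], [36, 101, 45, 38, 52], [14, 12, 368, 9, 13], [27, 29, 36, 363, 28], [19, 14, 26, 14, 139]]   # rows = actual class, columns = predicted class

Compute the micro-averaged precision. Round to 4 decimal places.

Micro-averaging pools counts across classes: ΣTP=1146, ΣFP=632, ΣFN=632.
Micro-precision = TP/(TP+FP) on pooled counts = 0.6445 (equals overall accuracy in single-label multiclass).

0.6445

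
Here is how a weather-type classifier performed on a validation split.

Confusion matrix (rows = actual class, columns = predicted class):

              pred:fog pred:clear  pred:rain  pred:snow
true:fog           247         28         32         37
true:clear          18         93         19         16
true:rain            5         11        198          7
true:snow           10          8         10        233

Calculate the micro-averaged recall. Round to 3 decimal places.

Micro-averaging pools counts across classes: ΣTP=771, ΣFP=201, ΣFN=201.
Micro-recall = TP/(TP+FN) on pooled counts = 0.793 (equals overall accuracy in single-label multiclass).

0.793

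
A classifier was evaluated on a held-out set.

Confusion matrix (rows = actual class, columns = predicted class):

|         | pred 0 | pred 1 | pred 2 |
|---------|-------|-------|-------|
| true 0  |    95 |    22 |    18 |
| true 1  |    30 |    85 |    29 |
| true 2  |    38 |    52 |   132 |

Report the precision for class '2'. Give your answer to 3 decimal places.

0.737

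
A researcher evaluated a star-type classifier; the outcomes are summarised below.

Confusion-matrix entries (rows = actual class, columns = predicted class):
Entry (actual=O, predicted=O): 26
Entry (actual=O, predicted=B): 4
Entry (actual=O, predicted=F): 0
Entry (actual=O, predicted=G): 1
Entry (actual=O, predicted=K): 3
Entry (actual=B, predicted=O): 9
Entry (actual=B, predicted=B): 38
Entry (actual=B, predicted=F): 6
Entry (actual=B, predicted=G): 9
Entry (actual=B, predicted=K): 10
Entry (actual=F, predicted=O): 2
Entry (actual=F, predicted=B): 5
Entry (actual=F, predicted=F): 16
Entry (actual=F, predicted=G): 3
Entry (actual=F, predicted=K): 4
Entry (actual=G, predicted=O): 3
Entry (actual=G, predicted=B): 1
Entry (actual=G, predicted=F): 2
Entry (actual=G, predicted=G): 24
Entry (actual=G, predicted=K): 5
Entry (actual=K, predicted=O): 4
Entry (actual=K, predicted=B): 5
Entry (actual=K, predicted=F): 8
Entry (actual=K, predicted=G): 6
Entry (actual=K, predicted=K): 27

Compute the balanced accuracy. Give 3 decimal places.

Balanced accuracy = mean of per-class recall.
  O: recall = 26/34 = 0.7647
  B: recall = 38/72 = 0.5278
  F: recall = 16/30 = 0.5333
  G: recall = 24/35 = 0.6857
  K: recall = 27/50 = 0.5400
Mean = (0.7647 + 0.5278 + 0.5333 + 0.6857 + 0.5400) / 5 = 0.610

0.610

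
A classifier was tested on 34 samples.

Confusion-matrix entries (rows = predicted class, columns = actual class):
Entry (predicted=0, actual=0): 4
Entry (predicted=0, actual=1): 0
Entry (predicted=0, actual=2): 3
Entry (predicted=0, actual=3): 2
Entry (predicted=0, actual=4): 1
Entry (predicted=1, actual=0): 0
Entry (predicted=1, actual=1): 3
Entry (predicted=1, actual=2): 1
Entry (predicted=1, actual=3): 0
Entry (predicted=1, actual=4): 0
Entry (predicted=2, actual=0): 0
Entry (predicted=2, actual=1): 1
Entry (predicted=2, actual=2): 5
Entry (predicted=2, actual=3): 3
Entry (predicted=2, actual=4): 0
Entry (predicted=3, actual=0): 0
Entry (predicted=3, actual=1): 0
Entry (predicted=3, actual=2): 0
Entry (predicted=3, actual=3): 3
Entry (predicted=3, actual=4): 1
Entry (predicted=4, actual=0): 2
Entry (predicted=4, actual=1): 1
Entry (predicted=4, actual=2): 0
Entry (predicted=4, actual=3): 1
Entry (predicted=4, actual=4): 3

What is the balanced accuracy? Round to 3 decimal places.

Balanced accuracy = mean of per-class recall.
  0: recall = 4/6 = 0.6667
  1: recall = 3/5 = 0.6000
  2: recall = 5/9 = 0.5556
  3: recall = 3/9 = 0.3333
  4: recall = 3/5 = 0.6000
Mean = (0.6667 + 0.6000 + 0.5556 + 0.3333 + 0.6000) / 5 = 0.551

0.551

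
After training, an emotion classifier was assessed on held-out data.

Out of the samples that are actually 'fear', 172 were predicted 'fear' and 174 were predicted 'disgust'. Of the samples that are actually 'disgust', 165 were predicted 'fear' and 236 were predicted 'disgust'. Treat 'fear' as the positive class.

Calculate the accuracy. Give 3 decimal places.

0.546

Accuracy = (TP+TN)/N = (172+236)/747 = 0.546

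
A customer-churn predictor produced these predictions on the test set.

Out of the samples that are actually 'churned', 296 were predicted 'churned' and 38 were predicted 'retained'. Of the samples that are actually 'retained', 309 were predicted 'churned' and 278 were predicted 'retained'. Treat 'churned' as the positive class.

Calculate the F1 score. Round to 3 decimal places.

Precision = TP/(TP+FP) = 296/605 = 0.4893
Recall = TP/(TP+FN) = 296/334 = 0.8862
F1 = 2·TP/(2·TP+FP+FN) = 592/939 = 0.630

0.630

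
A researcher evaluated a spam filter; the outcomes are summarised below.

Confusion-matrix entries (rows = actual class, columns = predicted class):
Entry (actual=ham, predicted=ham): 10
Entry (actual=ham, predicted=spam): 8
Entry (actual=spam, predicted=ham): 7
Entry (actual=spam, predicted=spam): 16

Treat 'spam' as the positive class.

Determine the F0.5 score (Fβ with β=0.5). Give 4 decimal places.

0.6723

Fβ = (1+β²)·TP / ((1+β²)·TP + β²·FN + FP), with β²=1/4
= 1.25·16 / (1.25·16 + 0.25·7 + 8) = 0.6723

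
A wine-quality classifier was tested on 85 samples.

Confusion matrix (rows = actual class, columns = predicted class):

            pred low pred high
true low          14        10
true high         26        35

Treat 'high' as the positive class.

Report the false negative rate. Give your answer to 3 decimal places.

FNR = FN/(FN+TP) = 26/(26+35) = 0.426

0.426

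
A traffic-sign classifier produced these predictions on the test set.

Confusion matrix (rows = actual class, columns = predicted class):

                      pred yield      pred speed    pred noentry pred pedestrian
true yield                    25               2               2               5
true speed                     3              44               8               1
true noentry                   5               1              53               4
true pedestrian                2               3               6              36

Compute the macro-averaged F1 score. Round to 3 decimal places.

Per-class F1 score (2·TP/(2·TP+FP+FN)):
  yield: TP=25, FP=3+5+2=10, FN=2+2+5=9 → 50/69 = 0.7246
  speed: TP=44, FP=2+1+3=6, FN=3+8+1=12 → 88/106 = 0.8302
  noentry: TP=53, FP=2+8+6=16, FN=5+1+4=10 → 106/132 = 0.8030
  pedestrian: TP=36, FP=5+1+4=10, FN=2+3+6=11 → 72/93 = 0.7742
Macro-F1 score = mean = (0.7246 + 0.8302 + 0.8030 + 0.7742) / 4 = 0.783

0.783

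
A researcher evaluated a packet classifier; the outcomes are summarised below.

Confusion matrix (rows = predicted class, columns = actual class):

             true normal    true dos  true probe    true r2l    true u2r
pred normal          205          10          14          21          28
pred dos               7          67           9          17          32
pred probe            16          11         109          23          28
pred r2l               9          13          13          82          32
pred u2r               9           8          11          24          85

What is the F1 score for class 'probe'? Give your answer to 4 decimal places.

0.6356

One-vs-rest for 'probe': TP = diagonal; FP = other classes predicted 'probe'; FN = 'probe' predicted as other.
F1 score = 2·TP/(2·TP+FP+FN).
probe: TP=109, FP=16+11+23+28=78, FN=14+9+13+11=47 → 218/343 = 0.63557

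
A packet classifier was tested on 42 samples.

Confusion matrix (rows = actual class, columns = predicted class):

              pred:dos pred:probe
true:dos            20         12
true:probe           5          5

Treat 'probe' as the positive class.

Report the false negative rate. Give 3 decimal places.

FNR = FN/(FN+TP) = 5/(5+5) = 0.500

0.500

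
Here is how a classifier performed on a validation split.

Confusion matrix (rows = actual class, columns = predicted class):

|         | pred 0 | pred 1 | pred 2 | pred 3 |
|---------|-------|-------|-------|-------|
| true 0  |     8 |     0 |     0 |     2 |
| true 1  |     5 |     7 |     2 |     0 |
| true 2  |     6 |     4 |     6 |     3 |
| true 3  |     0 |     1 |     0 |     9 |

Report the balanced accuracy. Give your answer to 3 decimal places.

Balanced accuracy = mean of per-class recall.
  0: recall = 8/10 = 0.8000
  1: recall = 7/14 = 0.5000
  2: recall = 6/19 = 0.3158
  3: recall = 9/10 = 0.9000
Mean = (0.8000 + 0.5000 + 0.3158 + 0.9000) / 4 = 0.629

0.629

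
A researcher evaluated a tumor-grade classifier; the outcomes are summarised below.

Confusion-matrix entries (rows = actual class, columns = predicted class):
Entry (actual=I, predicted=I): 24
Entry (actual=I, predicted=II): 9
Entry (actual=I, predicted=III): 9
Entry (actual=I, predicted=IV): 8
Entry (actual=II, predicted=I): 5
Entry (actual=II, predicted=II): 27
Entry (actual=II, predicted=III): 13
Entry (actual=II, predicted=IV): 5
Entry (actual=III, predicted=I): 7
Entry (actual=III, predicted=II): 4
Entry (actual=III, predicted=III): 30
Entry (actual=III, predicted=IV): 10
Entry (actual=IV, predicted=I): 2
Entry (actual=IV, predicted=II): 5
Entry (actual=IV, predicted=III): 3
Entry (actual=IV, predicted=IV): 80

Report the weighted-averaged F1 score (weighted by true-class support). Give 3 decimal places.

0.660

Per-class F1 score (2·TP/(2·TP+FP+FN)):
  I: TP=24, FP=5+7+2=14, FN=9+9+8=26 → 48/88 = 0.5455
  II: TP=27, FP=9+4+5=18, FN=5+13+5=23 → 54/95 = 0.5684
  III: TP=30, FP=9+13+3=25, FN=7+4+10=21 → 60/106 = 0.5660
  IV: TP=80, FP=8+5+10=23, FN=2+5+3=10 → 160/193 = 0.8290
Weighted-F1 score = Σ (supportᵢ/N)·F1 scoreᵢ with N=241: (50/241)·0.5455 + (50/241)·0.5684 + (51/241)·0.5660 + (90/241)·0.8290 = 0.660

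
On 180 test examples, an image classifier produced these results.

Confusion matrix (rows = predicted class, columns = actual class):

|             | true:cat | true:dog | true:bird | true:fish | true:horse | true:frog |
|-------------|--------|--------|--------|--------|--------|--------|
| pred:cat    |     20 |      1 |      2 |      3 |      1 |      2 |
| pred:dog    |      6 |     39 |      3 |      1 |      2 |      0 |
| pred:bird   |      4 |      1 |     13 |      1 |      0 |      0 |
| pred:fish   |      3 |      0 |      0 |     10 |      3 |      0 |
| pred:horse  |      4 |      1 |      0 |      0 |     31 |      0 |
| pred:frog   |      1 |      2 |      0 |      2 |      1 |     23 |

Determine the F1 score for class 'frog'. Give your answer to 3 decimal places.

One-vs-rest for 'frog': TP = diagonal; FP = other classes predicted 'frog'; FN = 'frog' predicted as other.
F1 score = 2·TP/(2·TP+FP+FN).
frog: TP=23, FP=1+2+0+2+1=6, FN=2+0+0+0+0=2 → 46/54 = 0.8519

0.852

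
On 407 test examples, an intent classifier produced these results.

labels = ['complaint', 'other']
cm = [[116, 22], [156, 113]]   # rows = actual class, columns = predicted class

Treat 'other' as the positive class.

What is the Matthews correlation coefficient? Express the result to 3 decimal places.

0.262

MCC = (TP·TN − FP·FN) / √((TP+FP)(TP+FN)(TN+FP)(TN+FN))
Numerator = 113·116 − 22·156 = 9676
Denominator = √(135·269·138·272) = √1363119840 = 36920.4529
MCC = 9676 / 36920.4529 = 0.262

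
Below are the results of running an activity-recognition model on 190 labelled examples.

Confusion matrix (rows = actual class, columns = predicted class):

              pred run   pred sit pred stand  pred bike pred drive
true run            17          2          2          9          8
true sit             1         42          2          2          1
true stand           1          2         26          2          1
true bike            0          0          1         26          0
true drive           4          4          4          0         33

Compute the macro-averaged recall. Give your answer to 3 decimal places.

Per-class recall (TP/(TP+FN)):
  run: TP=17, FN=2+2+9+8=21 → 17/38 = 0.4474
  sit: TP=42, FN=1+2+2+1=6 → 42/48 = 0.8750
  stand: TP=26, FN=1+2+2+1=6 → 26/32 = 0.8125
  bike: TP=26, FN=0+0+1+0=1 → 26/27 = 0.9630
  drive: TP=33, FN=4+4+4+0=12 → 33/45 = 0.7333
Macro-recall = mean = (0.4474 + 0.8750 + 0.8125 + 0.9630 + 0.7333) / 5 = 0.766

0.766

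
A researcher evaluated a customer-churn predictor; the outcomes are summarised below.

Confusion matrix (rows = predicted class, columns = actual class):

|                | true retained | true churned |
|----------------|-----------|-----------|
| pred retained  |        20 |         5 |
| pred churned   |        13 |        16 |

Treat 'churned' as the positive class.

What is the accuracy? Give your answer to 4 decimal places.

0.6667

Accuracy = (TP+TN)/N = (16+20)/54 = 0.6667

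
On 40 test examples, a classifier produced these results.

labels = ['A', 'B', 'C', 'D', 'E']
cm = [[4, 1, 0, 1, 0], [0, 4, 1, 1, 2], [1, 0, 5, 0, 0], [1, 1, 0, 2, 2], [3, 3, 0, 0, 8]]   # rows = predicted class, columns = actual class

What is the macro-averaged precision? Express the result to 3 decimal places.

Per-class precision (TP/(TP+FP)):
  A: TP=4, FP=1+0+1+0=2 → 4/6 = 0.6667
  B: TP=4, FP=0+1+1+2=4 → 4/8 = 0.5000
  C: TP=5, FP=1+0+0+0=1 → 5/6 = 0.8333
  D: TP=2, FP=1+1+0+2=4 → 2/6 = 0.3333
  E: TP=8, FP=3+3+0+0=6 → 8/14 = 0.5714
Macro-precision = mean = (0.6667 + 0.5000 + 0.8333 + 0.3333 + 0.5714) / 5 = 0.581

0.581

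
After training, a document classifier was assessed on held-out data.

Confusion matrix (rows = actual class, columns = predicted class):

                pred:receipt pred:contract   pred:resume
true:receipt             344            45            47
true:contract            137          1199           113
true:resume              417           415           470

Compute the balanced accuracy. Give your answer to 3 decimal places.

Balanced accuracy = mean of per-class recall.
  receipt: recall = 344/436 = 0.7890
  contract: recall = 1199/1449 = 0.8275
  resume: recall = 470/1302 = 0.3610
Mean = (0.7890 + 0.8275 + 0.3610) / 3 = 0.659

0.659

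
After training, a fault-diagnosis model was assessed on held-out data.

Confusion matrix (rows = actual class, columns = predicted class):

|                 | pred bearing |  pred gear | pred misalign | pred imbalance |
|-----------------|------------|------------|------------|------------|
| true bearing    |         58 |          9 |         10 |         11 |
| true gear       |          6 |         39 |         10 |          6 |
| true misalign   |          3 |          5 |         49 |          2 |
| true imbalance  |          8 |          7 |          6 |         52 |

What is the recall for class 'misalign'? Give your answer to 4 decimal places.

0.8305

Treat 'misalign' as positive and all other classes as negative.
recall = TP/(TP+FN).
misalign: TP=49, FN=3+5+2=10 → 49/59 = 0.83051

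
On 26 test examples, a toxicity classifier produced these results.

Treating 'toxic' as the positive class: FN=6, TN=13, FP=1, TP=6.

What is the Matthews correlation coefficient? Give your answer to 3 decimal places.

MCC = (TP·TN − FP·FN) / √((TP+FP)(TP+FN)(TN+FP)(TN+FN))
Numerator = 6·13 − 1·6 = 72
Denominator = √(7·12·14·19) = √22344 = 149.4791
MCC = 72 / 149.4791 = 0.482

0.482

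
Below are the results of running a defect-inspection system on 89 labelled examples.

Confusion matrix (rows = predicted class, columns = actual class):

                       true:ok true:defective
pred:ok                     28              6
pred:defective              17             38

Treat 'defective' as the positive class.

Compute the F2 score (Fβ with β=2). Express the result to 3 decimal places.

Fβ = (1+β²)·TP / ((1+β²)·TP + β²·FN + FP), with β²=4
= 5·38 / (5·38 + 4·6 + 17) = 0.823

0.823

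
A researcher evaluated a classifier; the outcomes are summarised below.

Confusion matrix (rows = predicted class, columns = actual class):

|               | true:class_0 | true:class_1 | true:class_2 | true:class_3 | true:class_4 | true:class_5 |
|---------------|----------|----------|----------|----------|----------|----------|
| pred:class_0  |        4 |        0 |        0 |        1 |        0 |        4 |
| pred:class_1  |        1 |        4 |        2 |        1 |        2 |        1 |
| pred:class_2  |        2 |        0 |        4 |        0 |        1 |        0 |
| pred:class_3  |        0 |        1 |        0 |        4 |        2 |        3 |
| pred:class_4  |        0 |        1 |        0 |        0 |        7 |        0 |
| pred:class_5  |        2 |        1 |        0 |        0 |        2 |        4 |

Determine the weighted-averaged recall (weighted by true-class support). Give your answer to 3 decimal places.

0.500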